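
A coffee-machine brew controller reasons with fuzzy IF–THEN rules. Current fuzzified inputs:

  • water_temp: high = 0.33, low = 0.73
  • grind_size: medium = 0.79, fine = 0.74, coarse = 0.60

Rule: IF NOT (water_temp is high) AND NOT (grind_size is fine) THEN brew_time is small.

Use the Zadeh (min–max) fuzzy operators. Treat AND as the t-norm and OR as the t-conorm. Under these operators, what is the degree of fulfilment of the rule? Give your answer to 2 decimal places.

0.26

firing strength: ¬high=1−0.33=0.67, ¬fine=1−0.74=0.26; AND[min(a, b)] → w = 0.26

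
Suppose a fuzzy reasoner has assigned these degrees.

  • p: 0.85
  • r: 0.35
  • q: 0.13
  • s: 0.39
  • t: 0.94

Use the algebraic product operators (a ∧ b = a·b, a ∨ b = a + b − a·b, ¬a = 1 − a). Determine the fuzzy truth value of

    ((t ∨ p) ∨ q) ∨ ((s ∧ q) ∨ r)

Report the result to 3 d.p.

0.995

t ∨ p = a + b − a·b on (0.9400, 0.8500) = 0.9910
(t ∨ p) ∨ q = a + b − a·b on (0.9910, 0.1300) = 0.9922
s ∧ q = a·b on (0.3900, 0.1300) = 0.0507
(s ∧ q) ∨ r = a + b − a·b on (0.0507, 0.3500) = 0.3830
((t ∨ p) ∨ q) ∨ ((s ∧ q) ∨ r) = a + b − a·b on (0.9922, 0.3830) = 0.9952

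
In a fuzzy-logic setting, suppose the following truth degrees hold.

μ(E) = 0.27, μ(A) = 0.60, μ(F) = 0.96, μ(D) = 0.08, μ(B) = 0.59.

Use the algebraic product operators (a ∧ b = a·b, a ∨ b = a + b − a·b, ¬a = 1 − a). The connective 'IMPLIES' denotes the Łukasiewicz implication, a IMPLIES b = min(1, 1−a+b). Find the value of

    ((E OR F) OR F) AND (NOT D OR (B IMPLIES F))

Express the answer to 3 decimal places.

E OR F = a + b − a·b on (0.2700, 0.9600) = 0.9708
(E OR F) OR F = a + b − a·b on (0.9708, 0.9600) = 0.9988
NOT D = 1 − 0.0800 = 0.9200
B IMPLIES F  [Łukasiewicz: min(1, 1−a+b)] with a=0.5900, b=0.9600 → 1.0000
NOT D OR (B IMPLIES F) = a + b − a·b on (0.9200, 1.0000) = 1.0000
((E OR F) OR F) AND (NOT D OR (B IMPLIES F)) = a·b on (0.9988, 1.0000) = 0.9988

0.999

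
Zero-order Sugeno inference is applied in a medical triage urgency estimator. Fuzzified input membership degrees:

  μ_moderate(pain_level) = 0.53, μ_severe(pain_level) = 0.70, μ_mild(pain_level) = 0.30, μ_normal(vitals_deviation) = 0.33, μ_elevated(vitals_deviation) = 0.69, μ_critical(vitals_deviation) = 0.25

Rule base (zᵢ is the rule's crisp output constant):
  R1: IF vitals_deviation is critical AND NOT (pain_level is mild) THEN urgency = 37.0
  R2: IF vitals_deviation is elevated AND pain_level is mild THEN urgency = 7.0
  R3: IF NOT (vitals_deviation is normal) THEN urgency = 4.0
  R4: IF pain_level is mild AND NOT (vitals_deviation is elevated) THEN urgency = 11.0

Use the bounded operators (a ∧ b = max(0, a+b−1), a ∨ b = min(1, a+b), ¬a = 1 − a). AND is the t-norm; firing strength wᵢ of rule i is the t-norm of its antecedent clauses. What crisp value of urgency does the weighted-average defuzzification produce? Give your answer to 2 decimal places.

4.00

R1 (z=37.0): critical=0.25, ¬mild=1−0.30=0.70; AND[max(0, a+b−1)] → w = 0.00
R2 (z=7.0): elevated=0.69, mild=0.30; AND[max(0, a+b−1)] → w = 0.00
R3 (z=4.0): ¬normal=1−0.33=0.67 → w = 0.67
R4 (z=11.0): mild=0.30, ¬elevated=1−0.69=0.31; AND[max(0, a+b−1)] → w = 0.00
Weighted average = (0.00·37.0 + 0.00·7.0 + 0.67·4.0 + 0.00·11.0) / (0.00 + 0.00 + 0.67 + 0.00)
  = 2.6800 / 0.6700 = 4.00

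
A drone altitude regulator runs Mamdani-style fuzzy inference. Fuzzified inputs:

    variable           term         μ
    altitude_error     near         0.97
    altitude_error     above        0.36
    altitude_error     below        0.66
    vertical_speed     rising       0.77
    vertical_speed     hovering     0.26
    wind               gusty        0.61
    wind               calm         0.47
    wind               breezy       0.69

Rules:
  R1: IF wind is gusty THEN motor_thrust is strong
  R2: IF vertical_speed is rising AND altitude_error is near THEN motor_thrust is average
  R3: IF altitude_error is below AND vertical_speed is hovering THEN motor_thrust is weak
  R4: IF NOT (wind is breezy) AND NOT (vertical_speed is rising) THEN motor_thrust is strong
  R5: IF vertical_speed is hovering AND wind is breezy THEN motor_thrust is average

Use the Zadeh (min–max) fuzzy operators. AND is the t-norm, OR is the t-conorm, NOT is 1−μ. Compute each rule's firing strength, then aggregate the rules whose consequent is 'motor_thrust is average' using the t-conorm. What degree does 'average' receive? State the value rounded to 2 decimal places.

0.77

R1: gusty=0.61 → w = 0.61
R2: rising=0.77, near=0.97; AND[min(a, b)] → w = 0.77
R3: below=0.66, hovering=0.26; AND[min(a, b)] → w = 0.26
R4: ¬breezy=1−0.69=0.31, ¬rising=1−0.77=0.23; AND[min(a, b)] → w = 0.23
R5: hovering=0.26, breezy=0.69; AND[min(a, b)] → w = 0.26
Rules with consequent 'average': {R2, R5} → strengths 0.77, 0.26
Aggregate via t-conorm [max(a, b)]: 0.77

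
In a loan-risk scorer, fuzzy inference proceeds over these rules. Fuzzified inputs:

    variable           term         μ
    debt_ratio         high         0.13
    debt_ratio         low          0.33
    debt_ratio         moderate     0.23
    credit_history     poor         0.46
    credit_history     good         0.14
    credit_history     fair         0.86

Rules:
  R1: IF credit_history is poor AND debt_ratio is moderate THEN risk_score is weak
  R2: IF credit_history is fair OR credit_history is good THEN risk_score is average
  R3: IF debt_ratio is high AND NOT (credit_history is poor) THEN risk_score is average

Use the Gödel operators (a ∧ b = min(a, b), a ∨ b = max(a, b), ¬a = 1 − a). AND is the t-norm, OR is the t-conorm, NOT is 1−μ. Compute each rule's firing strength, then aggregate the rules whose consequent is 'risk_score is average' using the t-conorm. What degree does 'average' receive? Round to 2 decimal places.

0.86

R1: poor=0.46, moderate=0.23; AND[min(a, b)] → w = 0.23
R2: fair=0.86, good=0.14; OR[max(a, b)] → w = 0.86
R3: high=0.13, ¬poor=1−0.46=0.54; AND[min(a, b)] → w = 0.13
Rules with consequent 'average': {R2, R3} → strengths 0.86, 0.13
Aggregate via t-conorm [max(a, b)]: 0.86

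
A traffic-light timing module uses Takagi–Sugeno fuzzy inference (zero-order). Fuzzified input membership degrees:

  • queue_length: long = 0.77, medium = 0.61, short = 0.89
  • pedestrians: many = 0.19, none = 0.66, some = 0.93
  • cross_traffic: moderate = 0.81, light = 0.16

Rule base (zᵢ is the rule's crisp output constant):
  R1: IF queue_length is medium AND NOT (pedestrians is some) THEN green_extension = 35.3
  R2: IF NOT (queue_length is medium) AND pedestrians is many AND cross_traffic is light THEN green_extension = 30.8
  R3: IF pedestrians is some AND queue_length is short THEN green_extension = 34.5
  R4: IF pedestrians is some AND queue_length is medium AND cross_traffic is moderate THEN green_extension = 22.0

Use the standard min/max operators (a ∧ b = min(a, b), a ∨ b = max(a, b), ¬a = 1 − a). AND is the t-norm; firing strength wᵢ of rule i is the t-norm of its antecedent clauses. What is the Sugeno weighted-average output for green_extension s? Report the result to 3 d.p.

R1 (z=35.3): medium=0.61, ¬some=1−0.93=0.07; AND[min(a, b)] → w = 0.07
R2 (z=30.8): ¬medium=1−0.61=0.39, many=0.19, light=0.16; AND[min(a, b)] → w = 0.16
R3 (z=34.5): some=0.93, short=0.89; AND[min(a, b)] → w = 0.89
R4 (z=22.0): some=0.93, medium=0.61, moderate=0.81; AND[min(a, b)] → w = 0.61
Weighted average = (0.07·35.3 + 0.16·30.8 + 0.89·34.5 + 0.61·22.0) / (0.07 + 0.16 + 0.89 + 0.61)
  = 51.5240 / 1.7300 = 29.783

29.783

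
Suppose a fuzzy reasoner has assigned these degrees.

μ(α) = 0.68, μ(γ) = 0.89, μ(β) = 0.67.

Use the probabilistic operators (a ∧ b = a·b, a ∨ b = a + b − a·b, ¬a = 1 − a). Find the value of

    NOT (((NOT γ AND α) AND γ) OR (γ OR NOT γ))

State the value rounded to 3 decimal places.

NOT γ = 1 − 0.8900 = 0.1100
NOT γ AND α = a·b on (0.1100, 0.6800) = 0.0748
(NOT γ AND α) AND γ = a·b on (0.0748, 0.8900) = 0.0666
NOT γ = 1 − 0.8900 = 0.1100
γ OR NOT γ = a + b − a·b on (0.8900, 0.1100) = 0.9021
((NOT γ AND α) AND γ) OR (γ OR NOT γ) = a + b − a·b on (0.0666, 0.9021) = 0.9086
NOT (((NOT γ AND α) AND γ) OR (γ OR NOT γ)) = 1 − 0.9086 = 0.0914

0.091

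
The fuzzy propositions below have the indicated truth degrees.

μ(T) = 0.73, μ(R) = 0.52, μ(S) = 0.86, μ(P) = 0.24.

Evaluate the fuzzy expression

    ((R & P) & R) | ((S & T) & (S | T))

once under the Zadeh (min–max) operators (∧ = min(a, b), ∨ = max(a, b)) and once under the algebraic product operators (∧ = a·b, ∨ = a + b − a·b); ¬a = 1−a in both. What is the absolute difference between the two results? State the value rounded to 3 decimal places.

0.100

Under Zadeh (min–max):
  R & P = min(a, b) on (0.52, 0.24) = 0.24
  (R & P) & R = min(a, b) on (0.24, 0.52) = 0.24
  S & T = min(a, b) on (0.86, 0.73) = 0.73
  S | T = max(a, b) on (0.86, 0.73) = 0.86
  (S & T) & (S | T) = min(a, b) on (0.73, 0.86) = 0.73
  ((R & P) & R) | ((S & T) & (S | T)) = max(a, b) on (0.24, 0.73) = 0.73
  → value = 0.7300
Under algebraic product:
  R & P = a·b on (0.5200, 0.2400) = 0.1248
  (R & P) & R = a·b on (0.1248, 0.5200) = 0.0649
  S & T = a·b on (0.8600, 0.7300) = 0.6278
  S | T = a + b − a·b on (0.8600, 0.7300) = 0.9622
  (S & T) & (S | T) = a·b on (0.6278, 0.9622) = 0.6041
  ((R & P) & R) | ((S & T) & (S | T)) = a + b − a·b on (0.0649, 0.6041) = 0.6298
  → value = 0.6298
|0.7300 − 0.6298| = 0.100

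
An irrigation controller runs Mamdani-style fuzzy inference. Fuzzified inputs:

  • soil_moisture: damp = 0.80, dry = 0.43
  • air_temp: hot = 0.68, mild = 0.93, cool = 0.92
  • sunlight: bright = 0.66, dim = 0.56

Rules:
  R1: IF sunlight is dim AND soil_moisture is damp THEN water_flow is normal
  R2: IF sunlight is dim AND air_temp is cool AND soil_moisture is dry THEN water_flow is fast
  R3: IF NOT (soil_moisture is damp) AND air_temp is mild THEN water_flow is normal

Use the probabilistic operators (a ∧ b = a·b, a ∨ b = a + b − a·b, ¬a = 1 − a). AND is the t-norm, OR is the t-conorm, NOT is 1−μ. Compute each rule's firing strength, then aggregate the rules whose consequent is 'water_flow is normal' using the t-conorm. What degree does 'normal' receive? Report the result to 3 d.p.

0.551

R1: dim=0.56, damp=0.80; AND[a·b] → w = 0.4480
R2: dim=0.56, cool=0.92, dry=0.43; AND[a·b] → w = 0.2215
R3: ¬damp=1−0.80=0.20, mild=0.93; AND[a·b] → w = 0.1860
Rules with consequent 'normal': {R1, R3} → strengths 0.4480, 0.1860
Aggregate via t-conorm [a + b − a·b]: 0.5507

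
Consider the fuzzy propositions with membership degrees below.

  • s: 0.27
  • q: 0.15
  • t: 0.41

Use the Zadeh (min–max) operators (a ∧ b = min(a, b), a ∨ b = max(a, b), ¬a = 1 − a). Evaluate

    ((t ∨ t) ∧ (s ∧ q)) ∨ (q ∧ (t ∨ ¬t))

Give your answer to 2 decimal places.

0.15

t ∨ t = max(a, b) on (0.41, 0.41) = 0.41
s ∧ q = min(a, b) on (0.27, 0.15) = 0.15
(t ∨ t) ∧ (s ∧ q) = min(a, b) on (0.41, 0.15) = 0.15
¬t = 1 − 0.41 = 0.59
t ∨ ¬t = max(a, b) on (0.41, 0.59) = 0.59
q ∧ (t ∨ ¬t) = min(a, b) on (0.15, 0.59) = 0.15
((t ∨ t) ∧ (s ∧ q)) ∨ (q ∧ (t ∨ ¬t)) = max(a, b) on (0.15, 0.15) = 0.15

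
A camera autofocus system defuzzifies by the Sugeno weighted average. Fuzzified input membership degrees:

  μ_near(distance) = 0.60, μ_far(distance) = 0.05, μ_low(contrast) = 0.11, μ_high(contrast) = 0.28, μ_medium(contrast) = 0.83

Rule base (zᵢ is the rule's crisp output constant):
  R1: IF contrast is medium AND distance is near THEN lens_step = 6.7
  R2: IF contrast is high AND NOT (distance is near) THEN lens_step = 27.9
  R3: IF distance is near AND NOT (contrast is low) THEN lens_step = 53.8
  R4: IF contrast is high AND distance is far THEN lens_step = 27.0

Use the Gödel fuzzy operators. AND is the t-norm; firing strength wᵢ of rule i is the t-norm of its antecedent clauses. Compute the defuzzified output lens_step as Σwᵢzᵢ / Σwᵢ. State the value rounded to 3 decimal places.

29.714

R1 (z=6.7): medium=0.83, near=0.60; AND[min(a, b)] → w = 0.60
R2 (z=27.9): high=0.28, ¬near=1−0.60=0.40; AND[min(a, b)] → w = 0.28
R3 (z=53.8): near=0.60, ¬low=1−0.11=0.89; AND[min(a, b)] → w = 0.60
R4 (z=27.0): high=0.28, far=0.05; AND[min(a, b)] → w = 0.05
Weighted average = (0.60·6.7 + 0.28·27.9 + 0.60·53.8 + 0.05·27.0) / (0.60 + 0.28 + 0.60 + 0.05)
  = 45.4620 / 1.5300 = 29.714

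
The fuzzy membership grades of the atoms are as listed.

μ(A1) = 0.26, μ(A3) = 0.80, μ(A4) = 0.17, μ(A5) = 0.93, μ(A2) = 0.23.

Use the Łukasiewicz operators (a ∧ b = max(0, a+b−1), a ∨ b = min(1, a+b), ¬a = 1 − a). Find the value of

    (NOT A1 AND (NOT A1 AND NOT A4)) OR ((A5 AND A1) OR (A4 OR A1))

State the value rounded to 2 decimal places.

0.93

NOT A1 = 1 − 0.26 = 0.74
NOT A1 = 1 − 0.26 = 0.74
NOT A4 = 1 − 0.17 = 0.83
NOT A1 AND NOT A4 = max(0, a+b−1) on (0.74, 0.83) = 0.57
NOT A1 AND (NOT A1 AND NOT A4) = max(0, a+b−1) on (0.74, 0.57) = 0.31
A5 AND A1 = max(0, a+b−1) on (0.93, 0.26) = 0.19
A4 OR A1 = min(1, a+b) on (0.17, 0.26) = 0.43
(A5 AND A1) OR (A4 OR A1) = min(1, a+b) on (0.19, 0.43) = 0.62
(NOT A1 AND (NOT A1 AND NOT A4)) OR ((A5 AND A1) OR (A4 OR A1)) = min(1, a+b) on (0.31, 0.62) = 0.93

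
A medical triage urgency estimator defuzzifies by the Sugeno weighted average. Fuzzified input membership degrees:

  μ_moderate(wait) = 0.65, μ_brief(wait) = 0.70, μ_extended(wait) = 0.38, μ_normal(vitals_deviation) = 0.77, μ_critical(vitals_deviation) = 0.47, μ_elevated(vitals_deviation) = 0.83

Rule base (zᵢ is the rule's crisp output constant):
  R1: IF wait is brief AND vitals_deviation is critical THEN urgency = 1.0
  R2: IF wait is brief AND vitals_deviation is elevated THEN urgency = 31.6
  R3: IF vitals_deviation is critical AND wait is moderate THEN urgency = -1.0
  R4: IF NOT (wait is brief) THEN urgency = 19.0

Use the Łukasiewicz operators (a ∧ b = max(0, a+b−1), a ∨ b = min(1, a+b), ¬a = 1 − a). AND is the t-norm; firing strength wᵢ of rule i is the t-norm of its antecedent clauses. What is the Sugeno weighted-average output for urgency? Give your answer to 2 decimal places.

20.09

R1 (z=1.0): brief=0.70, critical=0.47; AND[max(0, a+b−1)] → w = 0.17
R2 (z=31.6): brief=0.70, elevated=0.83; AND[max(0, a+b−1)] → w = 0.53
R3 (z=-1.0): critical=0.47, moderate=0.65; AND[max(0, a+b−1)] → w = 0.12
R4 (z=19.0): ¬brief=1−0.70=0.30 → w = 0.30
Weighted average = (0.17·1.0 + 0.53·31.6 + 0.12·-1.0 + 0.30·19.0) / (0.17 + 0.53 + 0.12 + 0.30)
  = 22.4980 / 1.1200 = 20.09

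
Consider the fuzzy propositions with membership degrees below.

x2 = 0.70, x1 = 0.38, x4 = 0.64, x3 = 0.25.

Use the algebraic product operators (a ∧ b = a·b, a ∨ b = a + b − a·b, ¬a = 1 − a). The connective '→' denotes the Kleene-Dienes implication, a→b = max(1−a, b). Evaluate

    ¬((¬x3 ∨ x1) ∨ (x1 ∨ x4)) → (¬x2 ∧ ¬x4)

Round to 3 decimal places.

0.965

¬x3 = 1 − 0.2500 = 0.7500
¬x3 ∨ x1 = a + b − a·b on (0.7500, 0.3800) = 0.8450
x1 ∨ x4 = a + b − a·b on (0.3800, 0.6400) = 0.7768
(¬x3 ∨ x1) ∨ (x1 ∨ x4) = a + b − a·b on (0.8450, 0.7768) = 0.9654
¬((¬x3 ∨ x1) ∨ (x1 ∨ x4)) = 1 − 0.9654 = 0.0346
¬x2 = 1 − 0.7000 = 0.3000
¬x4 = 1 − 0.6400 = 0.3600
¬x2 ∧ ¬x4 = a·b on (0.3000, 0.3600) = 0.1080
¬((¬x3 ∨ x1) ∨ (x1 ∨ x4)) → (¬x2 ∧ ¬x4)  [Kleene-Dienes: max(1−a, b)] with a=0.0346, b=0.1080 → 0.9654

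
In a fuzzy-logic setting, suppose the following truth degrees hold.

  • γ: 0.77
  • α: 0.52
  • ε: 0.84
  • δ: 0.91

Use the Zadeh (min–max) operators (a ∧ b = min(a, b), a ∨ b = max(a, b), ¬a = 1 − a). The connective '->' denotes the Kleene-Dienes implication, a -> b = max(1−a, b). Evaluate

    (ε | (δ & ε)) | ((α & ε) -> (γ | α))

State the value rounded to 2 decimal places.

δ & ε = min(a, b) on (0.91, 0.84) = 0.84
ε | (δ & ε) = max(a, b) on (0.84, 0.84) = 0.84
α & ε = min(a, b) on (0.52, 0.84) = 0.52
γ | α = max(a, b) on (0.77, 0.52) = 0.77
(α & ε) -> (γ | α)  [Kleene-Dienes: max(1−a, b)] with a=0.52, b=0.77 → 0.77
(ε | (δ & ε)) | ((α & ε) -> (γ | α)) = max(a, b) on (0.84, 0.77) = 0.84

0.84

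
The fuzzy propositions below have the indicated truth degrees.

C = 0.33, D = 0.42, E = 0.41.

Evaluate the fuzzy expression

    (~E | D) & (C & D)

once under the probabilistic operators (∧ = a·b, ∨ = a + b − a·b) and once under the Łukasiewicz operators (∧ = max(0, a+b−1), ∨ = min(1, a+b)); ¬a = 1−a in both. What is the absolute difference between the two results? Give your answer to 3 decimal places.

0.106

Under probabilistic:
  ~E = 1 − 0.4100 = 0.5900
  ~E | D = a + b − a·b on (0.5900, 0.4200) = 0.7622
  C & D = a·b on (0.3300, 0.4200) = 0.1386
  (~E | D) & (C & D) = a·b on (0.7622, 0.1386) = 0.1056
  → value = 0.1056
Under Łukasiewicz:
  ~E = 1 − 0.41 = 0.59
  ~E | D = min(1, a+b) on (0.59, 0.42) = 1.00
  C & D = max(0, a+b−1) on (0.33, 0.42) = 0.00
  (~E | D) & (C & D) = max(0, a+b−1) on (1.00, 0.00) = 0.00
  → value = 0.0000
|0.1056 − 0.0000| = 0.106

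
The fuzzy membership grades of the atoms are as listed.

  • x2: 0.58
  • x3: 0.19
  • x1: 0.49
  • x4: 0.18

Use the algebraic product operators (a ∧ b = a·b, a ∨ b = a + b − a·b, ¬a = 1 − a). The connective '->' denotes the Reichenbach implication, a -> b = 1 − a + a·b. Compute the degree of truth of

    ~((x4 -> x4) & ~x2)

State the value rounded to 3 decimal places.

x4 -> x4  [Reichenbach: 1 − a + a·b] with a=0.1800, b=0.1800 → 0.8524
~x2 = 1 − 0.5800 = 0.4200
(x4 -> x4) & ~x2 = a·b on (0.8524, 0.4200) = 0.3580
~((x4 -> x4) & ~x2) = 1 − 0.3580 = 0.6420

0.642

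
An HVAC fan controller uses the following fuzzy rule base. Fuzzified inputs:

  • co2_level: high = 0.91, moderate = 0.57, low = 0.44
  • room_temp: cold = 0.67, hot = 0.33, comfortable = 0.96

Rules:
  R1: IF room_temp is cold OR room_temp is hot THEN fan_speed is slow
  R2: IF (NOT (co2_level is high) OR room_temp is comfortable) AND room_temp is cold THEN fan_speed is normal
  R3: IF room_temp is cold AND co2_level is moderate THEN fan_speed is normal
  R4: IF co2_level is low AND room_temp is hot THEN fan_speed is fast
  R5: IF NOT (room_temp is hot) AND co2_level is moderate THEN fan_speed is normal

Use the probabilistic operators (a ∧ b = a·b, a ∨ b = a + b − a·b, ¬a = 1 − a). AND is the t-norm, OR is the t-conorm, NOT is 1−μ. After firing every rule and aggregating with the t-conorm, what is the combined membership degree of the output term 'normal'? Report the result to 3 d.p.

R1: cold=0.67, hot=0.33; OR[a + b − a·b] → w = 0.7789
R2: (¬high=1−0.91=0.09 OR comfortable=0.96) = 0.9636; AND[a·b] with cold=0.67 → w = 0.6456
R3: cold=0.67, moderate=0.57; AND[a·b] → w = 0.3819
R4: low=0.44, hot=0.33; AND[a·b] → w = 0.1452
R5: ¬hot=1−0.33=0.67, moderate=0.57; AND[a·b] → w = 0.3819
Rules with consequent 'normal': {R2, R3, R5} → strengths 0.6456, 0.3819, 0.3819
Aggregate via t-conorm [a + b − a·b]: 0.8646

0.865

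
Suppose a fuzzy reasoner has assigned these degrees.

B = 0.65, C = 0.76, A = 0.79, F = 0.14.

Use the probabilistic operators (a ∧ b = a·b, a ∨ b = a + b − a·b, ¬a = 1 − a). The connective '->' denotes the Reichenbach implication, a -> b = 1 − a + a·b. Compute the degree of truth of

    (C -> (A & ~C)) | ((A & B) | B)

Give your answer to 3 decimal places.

0.895

~C = 1 − 0.7600 = 0.2400
A & ~C = a·b on (0.7900, 0.2400) = 0.1896
C -> (A & ~C)  [Reichenbach: 1 − a + a·b] with a=0.7600, b=0.1896 → 0.3841
A & B = a·b on (0.7900, 0.6500) = 0.5135
(A & B) | B = a + b − a·b on (0.5135, 0.6500) = 0.8297
(C -> (A & ~C)) | ((A & B) | B) = a + b − a·b on (0.3841, 0.8297) = 0.8951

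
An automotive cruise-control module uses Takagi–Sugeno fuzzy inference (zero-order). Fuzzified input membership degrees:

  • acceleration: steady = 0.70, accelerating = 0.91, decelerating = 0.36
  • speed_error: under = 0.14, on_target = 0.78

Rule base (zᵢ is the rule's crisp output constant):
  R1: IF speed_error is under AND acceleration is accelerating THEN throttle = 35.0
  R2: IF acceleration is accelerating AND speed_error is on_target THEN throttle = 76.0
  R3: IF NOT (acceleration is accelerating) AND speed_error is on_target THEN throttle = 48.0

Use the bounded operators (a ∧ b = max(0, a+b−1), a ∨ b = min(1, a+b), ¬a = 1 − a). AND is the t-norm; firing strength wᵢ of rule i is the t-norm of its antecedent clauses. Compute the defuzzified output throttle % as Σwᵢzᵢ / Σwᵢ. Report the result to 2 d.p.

73.23

R1 (z=35.0): under=0.14, accelerating=0.91; AND[max(0, a+b−1)] → w = 0.05
R2 (z=76.0): accelerating=0.91, on_target=0.78; AND[max(0, a+b−1)] → w = 0.69
R3 (z=48.0): ¬accelerating=1−0.91=0.09, on_target=0.78; AND[max(0, a+b−1)] → w = 0.00
Weighted average = (0.05·35.0 + 0.69·76.0 + 0.00·48.0) / (0.05 + 0.69 + 0.00)
  = 54.1900 / 0.7400 = 73.23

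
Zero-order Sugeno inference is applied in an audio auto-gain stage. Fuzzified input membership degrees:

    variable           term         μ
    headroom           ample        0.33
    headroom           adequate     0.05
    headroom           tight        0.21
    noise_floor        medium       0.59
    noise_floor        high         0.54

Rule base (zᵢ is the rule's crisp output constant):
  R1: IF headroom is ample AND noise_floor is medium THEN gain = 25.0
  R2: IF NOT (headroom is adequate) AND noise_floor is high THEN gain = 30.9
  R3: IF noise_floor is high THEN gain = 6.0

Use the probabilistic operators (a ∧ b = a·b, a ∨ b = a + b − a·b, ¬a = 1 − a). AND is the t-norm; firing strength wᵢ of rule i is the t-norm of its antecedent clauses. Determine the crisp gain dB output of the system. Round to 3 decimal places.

19.203

R1 (z=25.0): ample=0.33, medium=0.59; AND[a·b] → w = 0.1947
R2 (z=30.9): ¬adequate=1−0.05=0.95, high=0.54; AND[a·b] → w = 0.5130
R3 (z=6.0): high=0.54 → w = 0.5400
Weighted average = (0.1947·25.0 + 0.5130·30.9 + 0.5400·6.0) / (0.1947 + 0.5130 + 0.5400)
  = 23.9592 / 1.2477 = 19.203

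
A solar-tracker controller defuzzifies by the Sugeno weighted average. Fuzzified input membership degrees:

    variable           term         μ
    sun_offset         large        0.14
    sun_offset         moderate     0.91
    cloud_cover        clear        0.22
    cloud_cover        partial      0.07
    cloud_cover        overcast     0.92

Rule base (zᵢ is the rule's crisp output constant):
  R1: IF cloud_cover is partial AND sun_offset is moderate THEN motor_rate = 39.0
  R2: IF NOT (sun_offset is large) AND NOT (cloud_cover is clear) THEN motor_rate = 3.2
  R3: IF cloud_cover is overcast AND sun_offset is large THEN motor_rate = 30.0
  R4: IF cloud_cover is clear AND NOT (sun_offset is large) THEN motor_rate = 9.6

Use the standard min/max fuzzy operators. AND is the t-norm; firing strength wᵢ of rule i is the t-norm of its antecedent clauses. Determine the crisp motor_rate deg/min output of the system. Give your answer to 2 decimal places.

R1 (z=39.0): partial=0.07, moderate=0.91; AND[min(a, b)] → w = 0.07
R2 (z=3.2): ¬large=1−0.14=0.86, ¬clear=1−0.22=0.78; AND[min(a, b)] → w = 0.78
R3 (z=30.0): overcast=0.92, large=0.14; AND[min(a, b)] → w = 0.14
R4 (z=9.6): clear=0.22, ¬large=1−0.14=0.86; AND[min(a, b)] → w = 0.22
Weighted average = (0.07·39.0 + 0.78·3.2 + 0.14·30.0 + 0.22·9.6) / (0.07 + 0.78 + 0.14 + 0.22)
  = 11.5380 / 1.2100 = 9.54

9.54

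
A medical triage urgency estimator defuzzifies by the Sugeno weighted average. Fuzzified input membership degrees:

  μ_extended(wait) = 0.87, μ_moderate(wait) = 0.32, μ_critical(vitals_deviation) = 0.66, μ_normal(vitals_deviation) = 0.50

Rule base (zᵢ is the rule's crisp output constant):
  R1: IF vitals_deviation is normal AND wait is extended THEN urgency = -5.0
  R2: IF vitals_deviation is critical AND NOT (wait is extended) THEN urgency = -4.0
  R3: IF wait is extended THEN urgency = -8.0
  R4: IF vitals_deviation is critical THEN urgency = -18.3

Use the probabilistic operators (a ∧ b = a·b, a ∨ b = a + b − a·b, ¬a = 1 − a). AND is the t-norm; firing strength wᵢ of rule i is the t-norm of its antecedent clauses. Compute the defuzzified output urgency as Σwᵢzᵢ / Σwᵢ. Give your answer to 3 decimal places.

R1 (z=-5.0): normal=0.50, extended=0.87; AND[a·b] → w = 0.4350
R2 (z=-4.0): critical=0.66, ¬extended=1−0.87=0.13; AND[a·b] → w = 0.0858
R3 (z=-8.0): extended=0.87 → w = 0.8700
R4 (z=-18.3): critical=0.66 → w = 0.6600
Weighted average = (0.4350·-5.0 + 0.0858·-4.0 + 0.8700·-8.0 + 0.6600·-18.3) / (0.4350 + 0.0858 + 0.8700 + 0.6600)
  = -21.5562 / 2.0508 = -10.511

-10.511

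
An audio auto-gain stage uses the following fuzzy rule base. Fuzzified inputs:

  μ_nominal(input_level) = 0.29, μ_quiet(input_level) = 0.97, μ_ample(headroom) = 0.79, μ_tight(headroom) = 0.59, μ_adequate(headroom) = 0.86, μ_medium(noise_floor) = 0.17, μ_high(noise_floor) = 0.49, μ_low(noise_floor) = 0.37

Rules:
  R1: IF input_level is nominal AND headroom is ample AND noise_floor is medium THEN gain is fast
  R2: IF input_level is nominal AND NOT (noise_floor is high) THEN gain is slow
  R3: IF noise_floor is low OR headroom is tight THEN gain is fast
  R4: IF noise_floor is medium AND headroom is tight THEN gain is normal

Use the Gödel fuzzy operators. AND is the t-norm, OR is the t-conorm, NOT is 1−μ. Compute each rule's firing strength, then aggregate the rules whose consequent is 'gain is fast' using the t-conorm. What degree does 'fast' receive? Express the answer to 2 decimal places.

R1: nominal=0.29, ample=0.79, medium=0.17; AND[min(a, b)] → w = 0.17
R2: nominal=0.29, ¬high=1−0.49=0.51; AND[min(a, b)] → w = 0.29
R3: low=0.37, tight=0.59; OR[max(a, b)] → w = 0.59
R4: medium=0.17, tight=0.59; AND[min(a, b)] → w = 0.17
Rules with consequent 'fast': {R1, R3} → strengths 0.17, 0.59
Aggregate via t-conorm [max(a, b)]: 0.59

0.59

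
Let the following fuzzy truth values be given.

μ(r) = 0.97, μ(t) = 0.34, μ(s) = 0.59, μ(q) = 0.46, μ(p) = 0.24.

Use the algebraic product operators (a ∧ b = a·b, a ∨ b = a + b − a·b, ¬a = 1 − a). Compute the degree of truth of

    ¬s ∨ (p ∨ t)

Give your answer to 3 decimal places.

¬s = 1 − 0.5900 = 0.4100
p ∨ t = a + b − a·b on (0.2400, 0.3400) = 0.4984
¬s ∨ (p ∨ t) = a + b − a·b on (0.4100, 0.4984) = 0.7041

0.704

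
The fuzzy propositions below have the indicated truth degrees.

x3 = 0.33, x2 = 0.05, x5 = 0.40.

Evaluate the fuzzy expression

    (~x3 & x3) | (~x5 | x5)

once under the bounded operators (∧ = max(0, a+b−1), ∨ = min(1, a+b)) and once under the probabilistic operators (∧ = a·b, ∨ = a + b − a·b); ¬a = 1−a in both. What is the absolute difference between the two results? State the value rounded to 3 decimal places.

0.187

Under bounded:
  ~x3 = 1 − 0.33 = 0.67
  ~x3 & x3 = max(0, a+b−1) on (0.67, 0.33) = 0.00
  ~x5 = 1 − 0.40 = 0.60
  ~x5 | x5 = min(1, a+b) on (0.60, 0.40) = 1.00
  (~x3 & x3) | (~x5 | x5) = min(1, a+b) on (0.00, 1.00) = 1.00
  → value = 1.0000
Under probabilistic:
  ~x3 = 1 − 0.3300 = 0.6700
  ~x3 & x3 = a·b on (0.6700, 0.3300) = 0.2211
  ~x5 = 1 − 0.4000 = 0.6000
  ~x5 | x5 = a + b − a·b on (0.6000, 0.4000) = 0.7600
  (~x3 & x3) | (~x5 | x5) = a + b − a·b on (0.2211, 0.7600) = 0.8131
  → value = 0.8131
|1.0000 − 0.8131| = 0.187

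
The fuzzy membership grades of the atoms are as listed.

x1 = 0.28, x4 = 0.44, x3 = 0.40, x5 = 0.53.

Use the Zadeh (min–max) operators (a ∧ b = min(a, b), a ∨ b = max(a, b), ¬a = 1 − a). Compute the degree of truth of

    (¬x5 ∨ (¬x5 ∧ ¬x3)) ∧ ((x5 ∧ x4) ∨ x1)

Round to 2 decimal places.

0.44

¬x5 = 1 − 0.53 = 0.47
¬x5 = 1 − 0.53 = 0.47
¬x3 = 1 − 0.40 = 0.60
¬x5 ∧ ¬x3 = min(a, b) on (0.47, 0.60) = 0.47
¬x5 ∨ (¬x5 ∧ ¬x3) = max(a, b) on (0.47, 0.47) = 0.47
x5 ∧ x4 = min(a, b) on (0.53, 0.44) = 0.44
(x5 ∧ x4) ∨ x1 = max(a, b) on (0.44, 0.28) = 0.44
(¬x5 ∨ (¬x5 ∧ ¬x3)) ∧ ((x5 ∧ x4) ∨ x1) = min(a, b) on (0.47, 0.44) = 0.44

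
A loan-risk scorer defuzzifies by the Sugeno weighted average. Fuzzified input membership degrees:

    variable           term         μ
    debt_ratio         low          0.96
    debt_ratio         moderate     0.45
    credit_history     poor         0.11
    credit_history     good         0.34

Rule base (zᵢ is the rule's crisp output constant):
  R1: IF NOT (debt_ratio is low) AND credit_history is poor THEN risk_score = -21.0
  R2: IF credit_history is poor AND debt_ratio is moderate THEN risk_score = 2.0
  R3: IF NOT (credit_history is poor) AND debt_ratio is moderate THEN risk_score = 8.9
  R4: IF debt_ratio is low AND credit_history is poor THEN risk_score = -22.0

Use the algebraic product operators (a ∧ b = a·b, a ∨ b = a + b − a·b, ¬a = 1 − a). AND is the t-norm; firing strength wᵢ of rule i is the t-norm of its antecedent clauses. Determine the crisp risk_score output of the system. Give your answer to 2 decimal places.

2.23

R1 (z=-21.0): ¬low=1−0.96=0.04, poor=0.11; AND[a·b] → w = 0.0044
R2 (z=2.0): poor=0.11, moderate=0.45; AND[a·b] → w = 0.0495
R3 (z=8.9): ¬poor=1−0.11=0.89, moderate=0.45; AND[a·b] → w = 0.4005
R4 (z=-22.0): low=0.96, poor=0.11; AND[a·b] → w = 0.1056
Weighted average = (0.0044·-21.0 + 0.0495·2.0 + 0.4005·8.9 + 0.1056·-22.0) / (0.0044 + 0.0495 + 0.4005 + 0.1056)
  = 1.2479 / 0.5600 = 2.23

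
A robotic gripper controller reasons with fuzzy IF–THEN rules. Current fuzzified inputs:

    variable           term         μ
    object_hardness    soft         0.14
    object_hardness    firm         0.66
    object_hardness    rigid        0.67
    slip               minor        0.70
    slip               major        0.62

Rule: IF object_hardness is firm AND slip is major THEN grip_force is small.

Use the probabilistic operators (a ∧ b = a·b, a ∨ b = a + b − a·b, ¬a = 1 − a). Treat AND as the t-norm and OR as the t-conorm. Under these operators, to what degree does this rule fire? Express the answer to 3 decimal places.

0.409

firing strength: firm=0.66, major=0.62; AND[a·b] → w = 0.4092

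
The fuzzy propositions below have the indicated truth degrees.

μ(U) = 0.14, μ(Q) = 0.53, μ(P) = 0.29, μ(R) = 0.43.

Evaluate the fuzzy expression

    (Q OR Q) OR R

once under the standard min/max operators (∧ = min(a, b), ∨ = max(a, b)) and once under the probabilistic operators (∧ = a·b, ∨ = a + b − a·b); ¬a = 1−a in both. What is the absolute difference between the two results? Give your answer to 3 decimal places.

Under standard min/max:
  Q OR Q = max(a, b) on (0.53, 0.53) = 0.53
  (Q OR Q) OR R = max(a, b) on (0.53, 0.43) = 0.53
  → value = 0.5300
Under probabilistic:
  Q OR Q = a + b − a·b on (0.5300, 0.5300) = 0.7791
  (Q OR Q) OR R = a + b − a·b on (0.7791, 0.4300) = 0.8741
  → value = 0.8741
|0.5300 − 0.8741| = 0.344

0.344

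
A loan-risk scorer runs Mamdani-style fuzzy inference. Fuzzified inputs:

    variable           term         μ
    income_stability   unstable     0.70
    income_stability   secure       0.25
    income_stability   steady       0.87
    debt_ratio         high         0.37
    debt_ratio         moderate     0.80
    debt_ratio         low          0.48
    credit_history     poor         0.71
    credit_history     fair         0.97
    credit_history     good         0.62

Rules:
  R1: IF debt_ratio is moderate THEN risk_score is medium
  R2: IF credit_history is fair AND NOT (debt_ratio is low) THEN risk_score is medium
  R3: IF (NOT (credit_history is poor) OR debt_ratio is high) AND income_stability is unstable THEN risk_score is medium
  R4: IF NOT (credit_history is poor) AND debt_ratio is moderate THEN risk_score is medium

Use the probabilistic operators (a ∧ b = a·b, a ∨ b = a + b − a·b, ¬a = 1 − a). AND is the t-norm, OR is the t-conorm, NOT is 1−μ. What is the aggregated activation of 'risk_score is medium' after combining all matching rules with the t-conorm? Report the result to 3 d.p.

0.953

R1: moderate=0.80 → w = 0.8000
R2: fair=0.97, ¬low=1−0.48=0.52; AND[a·b] → w = 0.5044
R3: (¬poor=1−0.71=0.29 OR high=0.37) = 0.5527; AND[a·b] with unstable=0.70 → w = 0.3869
R4: ¬poor=1−0.71=0.29, moderate=0.80; AND[a·b] → w = 0.2320
Rules with consequent 'medium': {R1, R2, R3, R4} → strengths 0.8000, 0.5044, 0.3869, 0.2320
Aggregate via t-conorm [a + b − a·b]: 0.9533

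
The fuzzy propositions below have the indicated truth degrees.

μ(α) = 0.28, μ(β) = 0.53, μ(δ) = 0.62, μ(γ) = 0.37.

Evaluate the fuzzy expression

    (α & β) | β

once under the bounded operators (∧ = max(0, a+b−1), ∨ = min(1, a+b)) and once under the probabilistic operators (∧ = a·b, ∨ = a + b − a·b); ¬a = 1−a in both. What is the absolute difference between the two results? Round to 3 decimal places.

Under bounded:
  α & β = max(0, a+b−1) on (0.28, 0.53) = 0.00
  (α & β) | β = min(1, a+b) on (0.00, 0.53) = 0.53
  → value = 0.5300
Under probabilistic:
  α & β = a·b on (0.2800, 0.5300) = 0.1484
  (α & β) | β = a + b − a·b on (0.1484, 0.5300) = 0.5997
  → value = 0.5997
|0.5300 − 0.5997| = 0.070

0.070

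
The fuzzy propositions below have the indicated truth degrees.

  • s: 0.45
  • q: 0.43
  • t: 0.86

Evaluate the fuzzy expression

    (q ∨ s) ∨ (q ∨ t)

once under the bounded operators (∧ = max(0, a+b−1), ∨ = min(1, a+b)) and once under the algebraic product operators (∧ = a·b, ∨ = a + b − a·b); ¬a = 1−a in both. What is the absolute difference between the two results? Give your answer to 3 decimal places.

Under bounded:
  q ∨ s = min(1, a+b) on (0.43, 0.45) = 0.88
  q ∨ t = min(1, a+b) on (0.43, 0.86) = 1.00
  (q ∨ s) ∨ (q ∨ t) = min(1, a+b) on (0.88, 1.00) = 1.00
  → value = 1.0000
Under algebraic product:
  q ∨ s = a + b − a·b on (0.4300, 0.4500) = 0.6865
  q ∨ t = a + b − a·b on (0.4300, 0.8600) = 0.9202
  (q ∨ s) ∨ (q ∨ t) = a + b − a·b on (0.6865, 0.9202) = 0.9750
  → value = 0.9750
|1.0000 − 0.9750| = 0.025

0.025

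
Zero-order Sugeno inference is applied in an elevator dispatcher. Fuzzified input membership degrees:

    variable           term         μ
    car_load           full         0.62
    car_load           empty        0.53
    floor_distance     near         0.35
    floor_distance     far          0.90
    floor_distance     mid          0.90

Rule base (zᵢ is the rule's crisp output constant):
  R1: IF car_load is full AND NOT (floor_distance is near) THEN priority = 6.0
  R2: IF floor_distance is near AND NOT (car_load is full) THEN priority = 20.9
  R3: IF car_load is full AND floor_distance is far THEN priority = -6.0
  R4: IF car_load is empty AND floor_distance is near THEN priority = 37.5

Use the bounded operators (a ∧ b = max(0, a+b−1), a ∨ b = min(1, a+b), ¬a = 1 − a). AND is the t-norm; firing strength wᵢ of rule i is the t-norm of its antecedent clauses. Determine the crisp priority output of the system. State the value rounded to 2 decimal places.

-1.90

R1 (z=6.0): full=0.62, ¬near=1−0.35=0.65; AND[max(0, a+b−1)] → w = 0.27
R2 (z=20.9): near=0.35, ¬full=1−0.62=0.38; AND[max(0, a+b−1)] → w = 0.00
R3 (z=-6.0): full=0.62, far=0.90; AND[max(0, a+b−1)] → w = 0.52
R4 (z=37.5): empty=0.53, near=0.35; AND[max(0, a+b−1)] → w = 0.00
Weighted average = (0.27·6.0 + 0.00·20.9 + 0.52·-6.0 + 0.00·37.5) / (0.27 + 0.00 + 0.52 + 0.00)
  = -1.5000 / 0.7900 = -1.90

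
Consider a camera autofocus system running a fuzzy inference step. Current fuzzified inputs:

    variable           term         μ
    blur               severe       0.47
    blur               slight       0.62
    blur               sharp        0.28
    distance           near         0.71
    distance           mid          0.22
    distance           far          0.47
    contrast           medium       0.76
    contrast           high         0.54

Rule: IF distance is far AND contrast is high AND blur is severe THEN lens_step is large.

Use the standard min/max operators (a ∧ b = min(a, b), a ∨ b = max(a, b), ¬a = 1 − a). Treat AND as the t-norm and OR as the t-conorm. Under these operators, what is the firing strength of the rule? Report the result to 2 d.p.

0.47

firing strength: far=0.47, high=0.54, severe=0.47; AND[min(a, b)] → w = 0.47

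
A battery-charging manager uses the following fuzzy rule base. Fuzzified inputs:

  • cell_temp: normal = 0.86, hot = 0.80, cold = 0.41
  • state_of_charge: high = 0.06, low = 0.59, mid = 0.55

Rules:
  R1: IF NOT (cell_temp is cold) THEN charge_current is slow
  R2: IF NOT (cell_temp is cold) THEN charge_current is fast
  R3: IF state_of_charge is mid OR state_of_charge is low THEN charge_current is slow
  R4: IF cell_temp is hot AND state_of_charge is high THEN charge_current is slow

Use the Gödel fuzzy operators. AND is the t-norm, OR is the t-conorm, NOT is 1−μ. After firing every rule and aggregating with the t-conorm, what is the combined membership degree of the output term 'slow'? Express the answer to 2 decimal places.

0.59

R1: ¬cold=1−0.41=0.59 → w = 0.59
R2: ¬cold=1−0.41=0.59 → w = 0.59
R3: mid=0.55, low=0.59; OR[max(a, b)] → w = 0.59
R4: hot=0.80, high=0.06; AND[min(a, b)] → w = 0.06
Rules with consequent 'slow': {R1, R3, R4} → strengths 0.59, 0.59, 0.06
Aggregate via t-conorm [max(a, b)]: 0.59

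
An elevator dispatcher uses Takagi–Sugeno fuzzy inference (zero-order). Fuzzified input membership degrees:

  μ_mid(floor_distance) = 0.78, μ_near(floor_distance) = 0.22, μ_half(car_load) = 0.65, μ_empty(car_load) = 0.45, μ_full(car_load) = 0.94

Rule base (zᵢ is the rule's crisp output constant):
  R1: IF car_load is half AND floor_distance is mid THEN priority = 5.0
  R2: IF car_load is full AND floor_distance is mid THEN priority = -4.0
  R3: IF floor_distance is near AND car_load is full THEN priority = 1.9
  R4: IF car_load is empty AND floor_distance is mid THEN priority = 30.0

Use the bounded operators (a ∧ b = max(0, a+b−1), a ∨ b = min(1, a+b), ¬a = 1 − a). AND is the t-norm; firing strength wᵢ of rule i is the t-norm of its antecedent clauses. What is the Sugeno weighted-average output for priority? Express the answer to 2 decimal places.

4.20

R1 (z=5.0): half=0.65, mid=0.78; AND[max(0, a+b−1)] → w = 0.43
R2 (z=-4.0): full=0.94, mid=0.78; AND[max(0, a+b−1)] → w = 0.72
R3 (z=1.9): near=0.22, full=0.94; AND[max(0, a+b−1)] → w = 0.16
R4 (z=30.0): empty=0.45, mid=0.78; AND[max(0, a+b−1)] → w = 0.23
Weighted average = (0.43·5.0 + 0.72·-4.0 + 0.16·1.9 + 0.23·30.0) / (0.43 + 0.72 + 0.16 + 0.23)
  = 6.4740 / 1.5400 = 4.20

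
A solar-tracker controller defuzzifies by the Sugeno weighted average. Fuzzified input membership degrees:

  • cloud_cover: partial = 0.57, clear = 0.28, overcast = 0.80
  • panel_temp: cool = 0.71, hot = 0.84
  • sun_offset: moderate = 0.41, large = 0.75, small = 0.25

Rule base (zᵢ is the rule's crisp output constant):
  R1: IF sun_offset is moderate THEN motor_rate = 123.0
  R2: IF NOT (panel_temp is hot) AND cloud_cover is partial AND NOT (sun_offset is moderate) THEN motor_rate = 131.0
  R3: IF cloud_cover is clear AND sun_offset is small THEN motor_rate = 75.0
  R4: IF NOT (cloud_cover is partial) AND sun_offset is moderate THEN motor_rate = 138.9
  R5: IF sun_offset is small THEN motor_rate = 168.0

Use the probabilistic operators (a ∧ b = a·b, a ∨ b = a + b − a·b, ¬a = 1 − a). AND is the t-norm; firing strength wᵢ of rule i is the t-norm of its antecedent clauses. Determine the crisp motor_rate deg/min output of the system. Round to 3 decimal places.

R1 (z=123.0): moderate=0.41 → w = 0.4100
R2 (z=131.0): ¬hot=1−0.84=0.16, partial=0.57, ¬moderate=1−0.41=0.59; AND[a·b] → w = 0.0538
R3 (z=75.0): clear=0.28, small=0.25; AND[a·b] → w = 0.0700
R4 (z=138.9): ¬partial=1−0.57=0.43, moderate=0.41; AND[a·b] → w = 0.1763
R5 (z=168.0): small=0.25 → w = 0.2500
Weighted average = (0.4100·123.0 + 0.0538·131.0 + 0.0700·75.0 + 0.1763·138.9 + 0.2500·168.0) / (0.4100 + 0.0538 + 0.0700 + 0.1763 + 0.2500)
  = 129.2169 / 0.9601 = 134.586

134.586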